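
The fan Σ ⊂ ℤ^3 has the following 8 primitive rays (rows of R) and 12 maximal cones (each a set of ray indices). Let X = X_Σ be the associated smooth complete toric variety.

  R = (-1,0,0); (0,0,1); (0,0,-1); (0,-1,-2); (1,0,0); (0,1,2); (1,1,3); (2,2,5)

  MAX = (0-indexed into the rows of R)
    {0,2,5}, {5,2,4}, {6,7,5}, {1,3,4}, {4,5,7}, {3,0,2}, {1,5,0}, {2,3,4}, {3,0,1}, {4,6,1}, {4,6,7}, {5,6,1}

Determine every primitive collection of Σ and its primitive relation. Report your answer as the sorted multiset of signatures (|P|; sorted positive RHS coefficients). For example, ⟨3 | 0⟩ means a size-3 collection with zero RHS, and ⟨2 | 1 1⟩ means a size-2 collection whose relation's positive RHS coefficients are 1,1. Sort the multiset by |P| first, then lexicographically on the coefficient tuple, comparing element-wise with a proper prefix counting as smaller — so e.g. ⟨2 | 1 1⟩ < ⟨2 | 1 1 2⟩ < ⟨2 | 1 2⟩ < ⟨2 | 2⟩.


Δ(Σ) — 8 vertices, 12 min non-faces:

  {0,4}:  v_{0} + v_{4} = 0 — sig = ⟨2 | 0⟩
  {1,2}:  v_{1} + v_{2} = 0 — sig = ⟨2 | 0⟩
  {3,5}:  v_{3} + v_{5} = 0 — sig = ⟨2 | 0⟩
  {0,6}:  v_{0} + v_{6} = v_{1} + v_{5} — sig = ⟨2 | 1 1⟩
  {0,7}:  v_{0} + v_{7} = v_{5} + v_{6} — sig = ⟨2 | 1 1⟩
  {2,6}:  v_{2} + v_{6} = v_{4} + v_{5} — sig = ⟨2 | 1 1⟩
  {3,6}:  v_{3} + v_{6} = v_{1} + v_{4} — sig = ⟨2 | 1 1⟩
  {3,7}:  v_{3} + v_{7} = v_{4} + v_{6} — sig = ⟨2 | 1 1⟩
  {1,7}:  v_{1} + v_{7} = 2·v_{6} — sig = ⟨2 | 2⟩
  {2,7}:  v_{2} + v_{7} = 2·v_{4} + 2·v_{5} — sig = ⟨2 | 2 2⟩
  {1,4,5}:  v_{1} + v_{4} + v_{5} = v_{6} — sig = ⟨3 | 1⟩
  {4,5,6}:  v_{4} + v_{5} + v_{6} = v_{7} — sig = ⟨3 | 1⟩

Hence PRS(X_Σ) =
    |P|=2: 10 collections, coeffs (), (), (), (1,1), (1,1), (1,1), (1,1), (1,1), (2), (2,2)
    |P|=3: 2 collections, coeffs (1), (1)


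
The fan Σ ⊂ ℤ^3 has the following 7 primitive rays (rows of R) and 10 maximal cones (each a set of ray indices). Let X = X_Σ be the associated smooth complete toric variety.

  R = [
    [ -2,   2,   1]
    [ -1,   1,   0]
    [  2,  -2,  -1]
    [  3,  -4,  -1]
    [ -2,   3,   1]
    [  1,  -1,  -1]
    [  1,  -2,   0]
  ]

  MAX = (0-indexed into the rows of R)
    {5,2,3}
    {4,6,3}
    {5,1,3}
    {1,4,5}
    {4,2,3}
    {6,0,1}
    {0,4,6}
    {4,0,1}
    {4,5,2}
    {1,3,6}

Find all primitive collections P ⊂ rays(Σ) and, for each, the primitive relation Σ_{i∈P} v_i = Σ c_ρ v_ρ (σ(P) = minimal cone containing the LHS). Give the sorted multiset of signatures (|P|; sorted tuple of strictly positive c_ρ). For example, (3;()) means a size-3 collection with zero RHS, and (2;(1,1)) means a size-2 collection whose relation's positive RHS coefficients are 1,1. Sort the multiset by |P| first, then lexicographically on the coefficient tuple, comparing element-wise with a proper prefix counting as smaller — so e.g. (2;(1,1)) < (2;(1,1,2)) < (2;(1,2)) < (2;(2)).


9 collections generate NE(X_Σ); each relation:

  {0,2}:  v_{0} + v_{2} = 0  ⟹  sig = (2;())
  {0,3}:  v_{0} + v_{3} = v_{6}  ⟹  sig = (2;(1))
  {0,5}:  v_{0} + v_{5} = v_{1}  ⟹  sig = (2;(1))
  {1,2}:  v_{1} + v_{2} = v_{5}  ⟹  sig = (2;(1))
  {2,6}:  v_{2} + v_{6} = v_{3}  ⟹  sig = (2;(1))
  {5,6}:  v_{5} + v_{6} = v_{1} + v_{3}  ⟹  sig = (2;(1,1))
  {1,3,4}:  v_{1} + v_{3} + v_{4} = 0  ⟹  sig = (3;())
  {1,4,6}:  v_{1} + v_{4} + v_{6} = v_{0}  ⟹  sig = (3;(1))
  {3,4,5}:  v_{3} + v_{4} + v_{5} = v_{2}  ⟹  sig = (3;(1))

Signatures (|P|; sorted positive RHS coefficients), sorted:
    (2;())
    (2;(1))
    (2;(1))
    (2;(1))
    (2;(1))
    (2;(1,1))
    (3;())
    (3;(1))
    (3;(1))


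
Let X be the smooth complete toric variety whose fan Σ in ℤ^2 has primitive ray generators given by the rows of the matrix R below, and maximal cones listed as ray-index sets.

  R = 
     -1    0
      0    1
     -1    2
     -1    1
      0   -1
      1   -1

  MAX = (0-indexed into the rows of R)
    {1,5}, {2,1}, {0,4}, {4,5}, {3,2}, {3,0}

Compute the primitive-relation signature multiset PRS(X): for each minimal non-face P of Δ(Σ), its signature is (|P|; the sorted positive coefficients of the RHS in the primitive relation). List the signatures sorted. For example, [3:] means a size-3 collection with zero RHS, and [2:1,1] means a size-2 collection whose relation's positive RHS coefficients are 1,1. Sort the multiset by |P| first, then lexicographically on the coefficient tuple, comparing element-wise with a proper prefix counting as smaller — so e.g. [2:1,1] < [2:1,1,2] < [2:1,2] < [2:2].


Δ(Σ) — 6 vertices, 9 min non-faces:

  P = {1,4}:  v_{1} + v_{4} = 0 ; sig = [2:]
  P = {3,5}:  v_{3} + v_{5} = 0 ; sig = [2:]
  P = {0,1}:  v_{0} + v_{1} = v_{3} ; sig = [2:1]
  P = {0,5}:  v_{0} + v_{5} = v_{4} ; sig = [2:1]
  P = {1,3}:  v_{1} + v_{3} = v_{2} ; sig = [2:1]
  P = {2,4}:  v_{2} + v_{4} = v_{3} ; sig = [2:1]
  P = {2,5}:  v_{2} + v_{5} = v_{1} ; sig = [2:1]
  P = {3,4}:  v_{3} + v_{4} = v_{0} ; sig = [2:1]
  P = {0,2}:  v_{0} + v_{2} = 2·v_{3} ; sig = [2:2]

Hence PRS(X_Σ) =
    [2:]
    [2:]
    [2:1]
    [2:1]
    [2:1]
    [2:1]
    [2:1]
    [2:1]
    [2:2]


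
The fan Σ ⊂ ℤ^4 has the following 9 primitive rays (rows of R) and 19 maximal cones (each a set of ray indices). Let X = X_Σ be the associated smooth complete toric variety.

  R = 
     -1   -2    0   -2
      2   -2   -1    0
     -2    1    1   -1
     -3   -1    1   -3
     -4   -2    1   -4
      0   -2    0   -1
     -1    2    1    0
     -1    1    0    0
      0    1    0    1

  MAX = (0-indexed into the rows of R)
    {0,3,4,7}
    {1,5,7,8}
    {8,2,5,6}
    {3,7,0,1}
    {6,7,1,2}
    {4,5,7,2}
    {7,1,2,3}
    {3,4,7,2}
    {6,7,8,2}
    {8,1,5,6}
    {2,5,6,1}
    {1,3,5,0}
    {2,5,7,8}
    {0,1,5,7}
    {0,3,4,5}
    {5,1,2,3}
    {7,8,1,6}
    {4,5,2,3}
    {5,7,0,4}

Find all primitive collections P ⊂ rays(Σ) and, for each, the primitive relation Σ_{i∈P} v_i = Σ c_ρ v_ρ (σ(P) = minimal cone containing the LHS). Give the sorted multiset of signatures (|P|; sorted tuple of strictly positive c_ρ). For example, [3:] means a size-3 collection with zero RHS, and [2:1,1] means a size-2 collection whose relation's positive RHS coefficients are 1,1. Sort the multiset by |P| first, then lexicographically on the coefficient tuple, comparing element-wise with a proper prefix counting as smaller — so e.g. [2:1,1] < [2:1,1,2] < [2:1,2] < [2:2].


Σ has 12 primitive collections:

  P={0,2}:  v_{0} + v_{2} = v_{3}  →  sig = [2:1]
  P={0,8}:  v_{0} + v_{8} = v_{5} + v_{7}  →  sig = [2:1,1]
  P={4,6}:  v_{4} + v_{6} = v_{2} + v_{3}  →  sig = [2:1,1]
  P={3,8}:  v_{3} + v_{8} = v_{2} + v_{5} + v_{7}  →  sig = [2:1,1,1]
  P={0,6}:  v_{0} + v_{6} = v_{1} + 2·v_{2}  →  sig = [2:1,2]
  P={4,8}:  v_{4} + v_{8} = v_{2} + 2·v_{5} + 2·v_{7}  →  sig = [2:1,2,2]
  P={3,6}:  v_{3} + v_{6} = v_{1} + 3·v_{2}  →  sig = [2:1,3]
  P={1,4}:  v_{1} + v_{4} = 2·v_{0}  →  sig = [2:2]
  P={1,2,8}:  v_{1} + v_{2} + v_{8} = 0  →  sig = [3:]
  P={3,5,7}:  v_{3} + v_{5} + v_{7} = v_{4}  →  sig = [3:1]
  P={5,6,7}:  v_{5} + v_{6} + v_{7} = v_{2}  →  sig = [3:1]
  P={1,2,5,7}:  v_{1} + v_{2} + v_{5} + v_{7} = v_{0}  →  sig = [4:1]

Signatures (|P|; sorted positive RHS coefficients), sorted:
[[2:1], [2:1,1], [2:1,1], [2:1,1,1], [2:1,2], [2:1,2,2], [2:1,3], [2:2], [3:], [3:1], [3:1], [4:1]]


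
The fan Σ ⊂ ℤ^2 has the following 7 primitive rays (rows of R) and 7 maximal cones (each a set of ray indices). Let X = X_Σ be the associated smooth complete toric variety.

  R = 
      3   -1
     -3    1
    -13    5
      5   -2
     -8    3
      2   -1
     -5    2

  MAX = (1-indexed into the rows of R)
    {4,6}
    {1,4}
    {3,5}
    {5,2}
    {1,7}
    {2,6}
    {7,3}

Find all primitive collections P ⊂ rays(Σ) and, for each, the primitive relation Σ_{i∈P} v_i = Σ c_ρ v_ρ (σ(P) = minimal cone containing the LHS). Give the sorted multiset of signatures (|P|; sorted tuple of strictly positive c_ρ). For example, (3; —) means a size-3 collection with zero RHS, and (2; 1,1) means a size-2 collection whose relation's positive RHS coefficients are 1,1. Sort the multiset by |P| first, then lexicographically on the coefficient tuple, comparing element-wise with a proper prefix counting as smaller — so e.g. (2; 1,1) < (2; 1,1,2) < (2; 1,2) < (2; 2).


Minimal non-faces — 14 found among 7 rays, 7 max cones:

  • {1,2}:  v_{1} + v_{2} = 0  →  sig = (2; —)
  • {4,7}:  v_{4} + v_{7} = 0  →  sig = (2; —)
  • {1,5}:  v_{1} + v_{5} = v_{7}  →  sig = (2; 1)
  • {1,6}:  v_{1} + v_{6} = v_{4}  →  sig = (2; 1)
  • {2,4}:  v_{2} + v_{4} = v_{6}  →  sig = (2; 1)
  • {2,7}:  v_{2} + v_{7} = v_{5}  →  sig = (2; 1)
  • {3,4}:  v_{3} + v_{4} = v_{5}  →  sig = (2; 1)
  • {4,5}:  v_{4} + v_{5} = v_{2}  →  sig = (2; 1)
  • {5,7}:  v_{5} + v_{7} = v_{3}  →  sig = (2; 1)
  • {6,7}:  v_{6} + v_{7} = v_{2}  →  sig = (2; 1)
  • {3,6}:  v_{3} + v_{6} = v_{2} + v_{5}  →  sig = (2; 1,1)
  • {1,3}:  v_{1} + v_{3} = 2·v_{7}  →  sig = (2; 2)
  • {2,3}:  v_{2} + v_{3} = 2·v_{5}  →  sig = (2; 2)
  • {5,6}:  v_{5} + v_{6} = 2·v_{2}  →  sig = (2; 2)

so the primitive-relation signature multiset is
    (2; —)
    (2; —)
    (2; 1)
    (2; 1)
    (2; 1)
    (2; 1)
    (2; 1)
    (2; 1)
    (2; 1)
    (2; 1)
    (2; 1,1)
    (2; 2)
    (2; 2)
    (2; 2)


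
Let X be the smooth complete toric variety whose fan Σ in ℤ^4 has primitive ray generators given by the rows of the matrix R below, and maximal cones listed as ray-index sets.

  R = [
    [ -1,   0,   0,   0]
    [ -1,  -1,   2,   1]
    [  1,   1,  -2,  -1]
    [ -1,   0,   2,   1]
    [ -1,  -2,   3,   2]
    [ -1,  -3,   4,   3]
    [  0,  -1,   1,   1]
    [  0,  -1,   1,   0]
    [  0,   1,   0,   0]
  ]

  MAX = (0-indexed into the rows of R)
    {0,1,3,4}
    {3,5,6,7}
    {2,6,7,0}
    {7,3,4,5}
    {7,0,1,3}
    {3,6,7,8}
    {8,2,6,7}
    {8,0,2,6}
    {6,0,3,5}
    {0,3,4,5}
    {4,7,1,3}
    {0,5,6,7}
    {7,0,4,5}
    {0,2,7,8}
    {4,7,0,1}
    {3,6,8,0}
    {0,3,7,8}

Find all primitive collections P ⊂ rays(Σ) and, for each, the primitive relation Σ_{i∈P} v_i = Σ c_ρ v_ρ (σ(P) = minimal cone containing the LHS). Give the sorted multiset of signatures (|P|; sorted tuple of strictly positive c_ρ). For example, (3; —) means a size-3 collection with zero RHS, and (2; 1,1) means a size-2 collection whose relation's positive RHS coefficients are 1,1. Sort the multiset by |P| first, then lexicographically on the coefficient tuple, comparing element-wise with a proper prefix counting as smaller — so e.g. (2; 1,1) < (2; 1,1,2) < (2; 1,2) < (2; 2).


14 collections generate NE(X_Σ); each relation:

  P={1,2}:  v_{1} + v_{2} = 0  ⇒ sig = (2; —)
  P={1,6}:  v_{1} + v_{6} = v_{4}  ⇒ sig = (2; 1)
  P={1,8}:  v_{1} + v_{8} = v_{3}  ⇒ sig = (2; 1)
  P={2,3}:  v_{2} + v_{3} = v_{8}  ⇒ sig = (2; 1)
  P={2,4}:  v_{2} + v_{4} = v_{6}  ⇒ sig = (2; 1)
  P={4,6}:  v_{4} + v_{6} = v_{5}  ⇒ sig = (2; 1)
  P={4,8}:  v_{4} + v_{8} = v_{3} + v_{6}  ⇒ sig = (2; 1,1)
  P={5,8}:  v_{5} + v_{8} = v_{3} + 2·v_{6}  ⇒ sig = (2; 1,2)
  P={1,5}:  v_{1} + v_{5} = 2·v_{4}  ⇒ sig = (2; 2)
  P={2,5}:  v_{2} + v_{5} = 2·v_{6}  ⇒ sig = (2; 2)
  P={0,6,7,8}:  v_{0} + v_{6} + v_{7} + v_{8} = v_{1}  ⇒ sig = (4; 1)
  P={0,3,5,7}:  v_{0} + v_{3} + v_{5} + v_{7} = 2·v_{1} + v_{4}  ⇒ sig = (4; 1,2)
  P={0,3,6,7}:  v_{0} + v_{3} + v_{6} + v_{7} = 2·v_{1}  ⇒ sig = (4; 2)
  P={0,3,4,7}:  v_{0} + v_{3} + v_{4} + v_{7} = 3·v_{1}  ⇒ sig = (4; 3)

Sorted signature multiset PRS(X):
    (2; —)
    (2; 1)
    (2; 1)
    (2; 1)
    (2; 1)
    (2; 1)
    (2; 1,1)
    (2; 1,2)
    (2; 2)
    (2; 2)
    (4; 1)
    (4; 1,2)
    (4; 2)
    (4; 3)


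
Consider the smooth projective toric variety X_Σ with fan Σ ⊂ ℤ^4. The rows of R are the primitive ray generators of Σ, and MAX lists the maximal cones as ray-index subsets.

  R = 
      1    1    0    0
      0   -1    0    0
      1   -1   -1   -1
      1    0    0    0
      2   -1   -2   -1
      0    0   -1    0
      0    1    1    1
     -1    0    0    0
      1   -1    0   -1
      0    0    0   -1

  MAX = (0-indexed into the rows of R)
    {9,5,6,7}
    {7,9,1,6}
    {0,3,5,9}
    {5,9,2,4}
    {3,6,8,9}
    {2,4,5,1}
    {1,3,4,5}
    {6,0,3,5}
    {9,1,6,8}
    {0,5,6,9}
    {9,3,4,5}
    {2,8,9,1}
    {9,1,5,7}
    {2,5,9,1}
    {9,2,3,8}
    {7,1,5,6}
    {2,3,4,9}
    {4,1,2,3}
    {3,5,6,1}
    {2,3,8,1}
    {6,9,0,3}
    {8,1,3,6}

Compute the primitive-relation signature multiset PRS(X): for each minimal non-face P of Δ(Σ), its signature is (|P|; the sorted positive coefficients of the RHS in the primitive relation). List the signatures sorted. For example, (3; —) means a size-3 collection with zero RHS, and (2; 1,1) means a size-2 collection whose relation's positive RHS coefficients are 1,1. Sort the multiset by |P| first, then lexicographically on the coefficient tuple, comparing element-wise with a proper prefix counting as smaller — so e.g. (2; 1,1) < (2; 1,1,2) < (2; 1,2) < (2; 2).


Minimal non-faces — 18 found among 10 rays, 22 max cones:

  {3,7}:  v_{3} + v_{7} = 0 — sig = (2; —)
  {0,1}:  v_{0} + v_{1} = v_{3} — sig = (2; 1)
  {2,6}:  v_{2} + v_{6} = v_{3} — sig = (2; 1)
  {5,8}:  v_{5} + v_{8} = v_{2} — sig = (2; 1)
  {4,7}:  v_{4} + v_{7} = v_{2} + v_{5} — sig = (2; 1,1)
  {7,8}:  v_{7} + v_{8} = v_{1} + v_{9} — sig = (2; 1,1)
  {0,7}:  v_{0} + v_{7} = v_{5} + v_{6} + v_{9} — sig = (2; 1,1,1)
  {2,7}:  v_{2} + v_{7} = v_{1} + v_{5} + v_{9} — sig = (2; 1,1,1)
  {0,2}:  v_{0} + v_{2} = 2·v_{3} + v_{5} + v_{9} — sig = (2; 1,1,2)
  {0,8}:  v_{0} + v_{8} = 2·v_{3} + v_{9} — sig = (2; 1,2)
  {4,6}:  v_{4} + v_{6} = 2·v_{3} + v_{5} — sig = (2; 1,2)
  {4,8}:  v_{4} + v_{8} = 2·v_{2} + v_{3} — sig = (2; 1,2)
  {0,4}:  v_{0} + v_{4} = 3·v_{3} + 2·v_{5} + v_{9} — sig = (2; 1,2,3)
  {1,3,9}:  v_{1} + v_{3} + v_{9} = v_{8} — sig = (3; 1)
  {2,3,5}:  v_{2} + v_{3} + v_{5} = v_{4} — sig = (3; 1)
  {1,4,9}:  v_{1} + v_{4} + v_{9} = 2·v_{2} — sig = (3; 2)
  {1,5,6,9}:  v_{1} + v_{5} + v_{6} + v_{9} = 0 — sig = (4; —)
  {3,5,6,9}:  v_{3} + v_{5} + v_{6} + v_{9} = v_{0} — sig = (4; 1)

Signatures (|P|; sorted positive RHS coefficients), sorted:
    (2; —)
    (2; 1)
    (2; 1)
    (2; 1)
    (2; 1,1)
    (2; 1,1)
    (2; 1,1,1)
    (2; 1,1,1)
    (2; 1,1,2)
    (2; 1,2)
    (2; 1,2)
    (2; 1,2)
    (2; 1,2,3)
    (3; 1)
    (3; 1)
    (3; 2)
    (4; —)
    (4; 1)


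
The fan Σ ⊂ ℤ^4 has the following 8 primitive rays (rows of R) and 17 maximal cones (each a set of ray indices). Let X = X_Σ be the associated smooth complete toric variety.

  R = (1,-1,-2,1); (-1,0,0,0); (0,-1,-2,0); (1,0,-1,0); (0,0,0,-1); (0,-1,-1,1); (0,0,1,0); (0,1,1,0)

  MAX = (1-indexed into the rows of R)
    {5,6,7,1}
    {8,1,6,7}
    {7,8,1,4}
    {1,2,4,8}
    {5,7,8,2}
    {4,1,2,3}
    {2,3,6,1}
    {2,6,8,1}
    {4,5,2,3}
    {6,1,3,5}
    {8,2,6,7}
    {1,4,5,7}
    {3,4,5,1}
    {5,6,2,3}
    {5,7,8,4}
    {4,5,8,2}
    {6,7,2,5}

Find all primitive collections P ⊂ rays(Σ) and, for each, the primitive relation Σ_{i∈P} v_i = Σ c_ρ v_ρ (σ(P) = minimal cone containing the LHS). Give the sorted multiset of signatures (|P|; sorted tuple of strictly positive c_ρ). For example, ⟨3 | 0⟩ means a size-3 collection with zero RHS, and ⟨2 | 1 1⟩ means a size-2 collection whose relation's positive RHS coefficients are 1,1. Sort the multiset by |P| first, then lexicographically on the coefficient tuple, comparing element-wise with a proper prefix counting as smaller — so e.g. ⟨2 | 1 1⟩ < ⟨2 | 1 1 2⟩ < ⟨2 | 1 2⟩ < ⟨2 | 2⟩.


Σ has 8 primitive collections:

  P = {4,6}:  v_{4} + v_{6} = v_{1}  ⟹  sig = ⟨2 | 1⟩
  P = {3,7}:  v_{3} + v_{7} = v_{5} + v_{6}  ⟹  sig = ⟨2 | 1 1⟩
  P = {3,8}:  v_{3} + v_{8} = v_{2} + v_{4}  ⟹  sig = ⟨2 | 1 1⟩
  P = {2,4,7}:  v_{2} + v_{4} + v_{7} = 0  ⟹  sig = ⟨3 | 0⟩
  P = {5,6,8}:  v_{5} + v_{6} + v_{8} = 0  ⟹  sig = ⟨3 | 0⟩
  P = {1,2,5}:  v_{1} + v_{2} + v_{5} = v_{3}  ⟹  sig = ⟨3 | 1⟩
  P = {1,2,7}:  v_{1} + v_{2} + v_{7} = v_{6}  ⟹  sig = ⟨3 | 1⟩
  P = {1,5,8}:  v_{1} + v_{5} + v_{8} = v_{4}  ⟹  sig = ⟨3 | 1⟩

Sorted signature multiset PRS(X):
{ ⟨2 | 1⟩,  ⟨2 | 1 1⟩ ×2,  ⟨3 | 0⟩ ×2,  ⟨3 | 1⟩ ×3 }


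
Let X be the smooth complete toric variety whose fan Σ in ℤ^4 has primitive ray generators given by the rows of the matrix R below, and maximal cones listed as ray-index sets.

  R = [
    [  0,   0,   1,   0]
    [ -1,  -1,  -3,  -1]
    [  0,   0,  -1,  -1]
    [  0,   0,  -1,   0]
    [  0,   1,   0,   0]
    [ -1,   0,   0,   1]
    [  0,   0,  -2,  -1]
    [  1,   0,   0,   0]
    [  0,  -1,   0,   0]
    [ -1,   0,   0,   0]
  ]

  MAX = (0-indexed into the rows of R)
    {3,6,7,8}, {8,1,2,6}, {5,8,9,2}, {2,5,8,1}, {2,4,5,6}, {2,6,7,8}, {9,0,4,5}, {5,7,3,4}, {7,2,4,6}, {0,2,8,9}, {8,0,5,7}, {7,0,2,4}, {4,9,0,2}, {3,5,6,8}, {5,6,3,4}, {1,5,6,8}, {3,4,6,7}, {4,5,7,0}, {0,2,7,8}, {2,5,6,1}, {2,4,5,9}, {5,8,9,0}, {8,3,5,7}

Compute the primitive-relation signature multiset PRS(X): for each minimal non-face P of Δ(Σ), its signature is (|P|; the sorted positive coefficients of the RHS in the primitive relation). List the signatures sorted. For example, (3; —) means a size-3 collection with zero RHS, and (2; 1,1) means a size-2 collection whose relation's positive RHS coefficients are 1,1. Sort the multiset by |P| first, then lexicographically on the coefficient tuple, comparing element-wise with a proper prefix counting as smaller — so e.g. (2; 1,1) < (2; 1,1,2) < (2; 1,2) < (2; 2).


Δ(Σ) — 10 vertices, 16 min non-faces:

  P={0,3}:  v_{0} + v_{3} = 0  ⟹  sig = (2; —)
  P={4,8}:  v_{4} + v_{8} = 0  ⟹  sig = (2; —)
  P={7,9}:  v_{7} + v_{9} = 0  ⟹  sig = (2; —)
  P={0,6}:  v_{0} + v_{6} = v_{2}  ⟹  sig = (2; 1)
  P={2,3}:  v_{2} + v_{3} = v_{6}  ⟹  sig = (2; 1)
  P={3,9}:  v_{3} + v_{9} = v_{2} + v_{5}  ⟹  sig = (2; 1,1)
  P={1,4}:  v_{1} + v_{4} = v_{2} + v_{5} + v_{6}  ⟹  sig = (2; 1,1,1)
  P={1,7}:  v_{1} + v_{7} = v_{3} + v_{6} + v_{8}  ⟹  sig = (2; 1,1,1)
  P={0,1}:  v_{0} + v_{1} = 2·v_{2} + v_{5} + v_{8}  ⟹  sig = (2; 1,1,2)
  P={1,3}:  v_{1} + v_{3} = v_{5} + 2·v_{6} + v_{8}  ⟹  sig = (2; 1,1,2)
  P={6,9}:  v_{6} + v_{9} = 2·v_{2} + v_{5}  ⟹  sig = (2; 1,2)
  P={1,9}:  v_{1} + v_{9} = 3·v_{2} + 2·v_{5} + v_{8}  ⟹  sig = (2; 1,2,3)
  P={0,2,5}:  v_{0} + v_{2} + v_{5} = v_{9}  ⟹  sig = (3; 1)
  P={2,5,7}:  v_{2} + v_{5} + v_{7} = v_{3}  ⟹  sig = (3; 1)
  P={5,6,7}:  v_{5} + v_{6} + v_{7} = 2·v_{3}  ⟹  sig = (3; 2)
  P={2,5,6,8}:  v_{2} + v_{5} + v_{6} + v_{8} = v_{1}  ⟹  sig = (4; 1)

so the primitive-relation signature multiset is
    (2; —)
    (2; —)
    (2; —)
    (2; 1)
    (2; 1)
    (2; 1,1)
    (2; 1,1,1)
    (2; 1,1,1)
    (2; 1,1,2)
    (2; 1,1,2)
    (2; 1,2)
    (2; 1,2,3)
    (3; 1)
    (3; 1)
    (3; 2)
    (4; 1)


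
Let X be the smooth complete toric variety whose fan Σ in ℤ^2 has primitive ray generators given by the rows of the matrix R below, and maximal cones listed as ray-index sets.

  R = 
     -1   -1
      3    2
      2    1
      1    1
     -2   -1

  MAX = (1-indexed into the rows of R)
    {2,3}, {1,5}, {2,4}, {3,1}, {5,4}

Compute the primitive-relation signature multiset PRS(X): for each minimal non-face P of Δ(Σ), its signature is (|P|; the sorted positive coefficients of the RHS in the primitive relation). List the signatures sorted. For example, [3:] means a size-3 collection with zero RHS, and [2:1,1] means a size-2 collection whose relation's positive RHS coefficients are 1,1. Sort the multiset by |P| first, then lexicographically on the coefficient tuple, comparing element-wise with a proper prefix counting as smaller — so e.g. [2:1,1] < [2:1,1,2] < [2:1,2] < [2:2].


The 5 primitive collections of Σ (r=5, n=2):

  P={1,4}:  v_{1} + v_{4} = 0 ; sig = [2:]
  P={3,5}:  v_{3} + v_{5} = 0 ; sig = [2:]
  P={1,2}:  v_{1} + v_{2} = v_{3} ; sig = [2:1]
  P={2,5}:  v_{2} + v_{5} = v_{4} ; sig = [2:1]
  P={3,4}:  v_{3} + v_{4} = v_{2} ; sig = [2:1]

so the primitive-relation signature multiset is
    [2:]
    [2:]
    [2:1]
    [2:1]
    [2:1]


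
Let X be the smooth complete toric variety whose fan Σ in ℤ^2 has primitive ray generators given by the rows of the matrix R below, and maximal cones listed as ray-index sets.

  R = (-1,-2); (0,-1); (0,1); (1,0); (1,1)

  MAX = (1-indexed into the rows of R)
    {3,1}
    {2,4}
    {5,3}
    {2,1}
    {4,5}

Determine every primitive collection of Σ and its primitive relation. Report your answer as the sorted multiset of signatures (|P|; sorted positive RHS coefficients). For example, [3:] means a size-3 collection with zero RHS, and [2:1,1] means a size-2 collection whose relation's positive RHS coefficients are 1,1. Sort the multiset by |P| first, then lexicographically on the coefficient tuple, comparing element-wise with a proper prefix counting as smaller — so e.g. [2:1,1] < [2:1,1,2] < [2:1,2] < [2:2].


Δ(Σ) — 5 vertices, 5 min non-faces:

  P={2,3}:  v_{2} + v_{3} = 0 ; sig = [2:]
  P={1,5}:  v_{1} + v_{5} = v_{2} ; sig = [2:1]
  P={2,5}:  v_{2} + v_{5} = v_{4} ; sig = [2:1]
  P={3,4}:  v_{3} + v_{4} = v_{5} ; sig = [2:1]
  P={1,4}:  v_{1} + v_{4} = 2·v_{2} ; sig = [2:2]

Sorted signature multiset PRS(X):
    [2:]
    [2:1]
    [2:1]
    [2:1]
    [2:2]


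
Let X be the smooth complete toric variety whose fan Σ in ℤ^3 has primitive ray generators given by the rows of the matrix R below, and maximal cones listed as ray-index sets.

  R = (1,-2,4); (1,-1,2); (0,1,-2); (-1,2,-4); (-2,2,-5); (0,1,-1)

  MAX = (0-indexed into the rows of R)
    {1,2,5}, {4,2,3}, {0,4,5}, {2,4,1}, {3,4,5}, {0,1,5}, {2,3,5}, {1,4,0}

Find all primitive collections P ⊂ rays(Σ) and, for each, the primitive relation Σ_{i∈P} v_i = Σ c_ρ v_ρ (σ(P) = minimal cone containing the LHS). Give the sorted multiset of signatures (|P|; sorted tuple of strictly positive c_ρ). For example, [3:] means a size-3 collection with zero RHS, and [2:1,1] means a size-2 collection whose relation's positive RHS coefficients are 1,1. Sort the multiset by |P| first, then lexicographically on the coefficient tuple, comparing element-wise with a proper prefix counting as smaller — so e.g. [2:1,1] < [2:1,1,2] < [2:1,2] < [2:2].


Minimal non-faces — 5 found among 6 rays, 8 max cones:

  • {0,3}:  v_{0} + v_{3} = 0  →  sig = [2:]
  • {0,2}:  v_{0} + v_{2} = v_{1}  →  sig = [2:1]
  • {1,3}:  v_{1} + v_{3} = v_{2}  →  sig = [2:1]
  • {1,4,5}:  v_{1} + v_{4} + v_{5} = v_{3}  →  sig = [3:1]
  • {2,4,5}:  v_{2} + v_{4} + v_{5} = 2·v_{3}  →  sig = [3:2]

Hence PRS(X_Σ) =
[[2:], [2:1], [2:1], [3:1], [3:2]]


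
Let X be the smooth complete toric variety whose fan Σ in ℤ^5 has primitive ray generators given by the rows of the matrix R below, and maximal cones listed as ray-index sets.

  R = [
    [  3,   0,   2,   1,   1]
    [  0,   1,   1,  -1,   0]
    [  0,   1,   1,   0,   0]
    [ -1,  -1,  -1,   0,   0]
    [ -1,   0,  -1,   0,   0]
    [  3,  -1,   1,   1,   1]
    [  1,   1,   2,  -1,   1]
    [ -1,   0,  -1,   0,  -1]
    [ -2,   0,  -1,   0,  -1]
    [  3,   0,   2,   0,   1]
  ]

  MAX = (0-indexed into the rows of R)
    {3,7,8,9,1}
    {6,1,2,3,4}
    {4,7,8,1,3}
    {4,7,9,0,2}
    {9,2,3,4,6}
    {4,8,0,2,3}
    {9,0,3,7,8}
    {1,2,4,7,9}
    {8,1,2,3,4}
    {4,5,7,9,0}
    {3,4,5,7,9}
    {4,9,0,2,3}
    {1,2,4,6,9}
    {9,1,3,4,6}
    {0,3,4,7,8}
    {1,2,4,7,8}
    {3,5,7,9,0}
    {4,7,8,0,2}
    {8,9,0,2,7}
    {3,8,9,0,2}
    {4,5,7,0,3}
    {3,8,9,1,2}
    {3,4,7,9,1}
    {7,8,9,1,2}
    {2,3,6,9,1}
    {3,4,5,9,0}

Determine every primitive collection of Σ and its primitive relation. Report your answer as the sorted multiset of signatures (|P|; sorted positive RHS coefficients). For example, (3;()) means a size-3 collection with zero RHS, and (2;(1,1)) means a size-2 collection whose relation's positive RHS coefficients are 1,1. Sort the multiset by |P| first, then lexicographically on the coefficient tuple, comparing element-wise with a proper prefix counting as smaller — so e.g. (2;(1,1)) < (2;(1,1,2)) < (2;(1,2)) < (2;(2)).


Primitive collections (12):

  • {1,5}:  v_{1} + v_{5} = v_{9}  ⇒ sig = (2;(1))
  • {2,5}:  v_{2} + v_{5} = v_{0}  ⇒ sig = (2;(1))
  • {6,7}:  v_{6} + v_{7} = v_{1}  ⇒ sig = (2;(1))
  • {0,1}:  v_{0} + v_{1} = v_{2} + v_{9}  ⇒ sig = (2;(1,1))
  • {5,8}:  v_{5} + v_{8} = v_{0} + v_{3} + v_{7}  ⇒ sig = (2;(1,1,1))
  • {6,8}:  v_{6} + v_{8} = v_{1} + v_{2} + v_{3}  ⇒ sig = (2;(1,1,1))
  • {5,6}:  v_{5} + v_{6} = v_{2} + v_{3} + v_{4} + 2·v_{9}  ⇒ sig = (2;(1,1,1,2))
  • {0,6}:  v_{0} + v_{6} = 2·v_{2} + v_{3} + v_{4} + 2·v_{9}  ⇒ sig = (2;(1,1,2,2))
  • {4,8,9}:  v_{4} + v_{8} + v_{9} = 0  ⇒ sig = (3;())
  • {2,3,7}:  v_{2} + v_{3} + v_{7} = v_{8}  ⇒ sig = (3;(1))
  • {0,3,4,7,9}:  v_{0} + v_{3} + v_{4} + v_{7} + v_{9} = v_{5}  ⇒ sig = (5;(1))
  • {1,2,3,4,9}:  v_{1} + v_{2} + v_{3} + v_{4} + v_{9} = v_{6}  ⇒ sig = (5;(1))

Hence PRS(X_Σ) =
{ (2;(1)) ×3,  (2;(1,1)),  (2;(1,1,1)) ×2,  (2;(1,1,1,2)),  (2;(1,1,2,2)),  (3;()),  (3;(1)),  (5;(1)) ×2 }


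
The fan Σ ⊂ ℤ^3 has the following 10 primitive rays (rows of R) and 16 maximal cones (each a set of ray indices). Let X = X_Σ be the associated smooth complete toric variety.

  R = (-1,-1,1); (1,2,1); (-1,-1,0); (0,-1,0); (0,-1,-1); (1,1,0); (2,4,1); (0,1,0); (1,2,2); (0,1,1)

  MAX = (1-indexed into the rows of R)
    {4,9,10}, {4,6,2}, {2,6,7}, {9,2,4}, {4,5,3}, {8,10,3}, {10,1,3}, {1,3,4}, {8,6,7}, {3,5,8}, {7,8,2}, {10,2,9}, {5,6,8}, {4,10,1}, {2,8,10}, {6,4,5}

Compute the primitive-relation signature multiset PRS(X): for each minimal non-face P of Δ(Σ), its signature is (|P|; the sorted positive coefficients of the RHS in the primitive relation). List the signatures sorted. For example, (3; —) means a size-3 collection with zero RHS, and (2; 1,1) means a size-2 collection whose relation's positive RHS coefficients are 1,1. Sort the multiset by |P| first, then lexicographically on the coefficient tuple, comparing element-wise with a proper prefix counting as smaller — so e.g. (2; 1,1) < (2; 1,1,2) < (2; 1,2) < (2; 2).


|primitive collections| = 24. Relations:

  P={3,6}:  v_{3} + v_{6} = 0 — sig = (2; —)
  P={4,8}:  v_{4} + v_{8} = 0 — sig = (2; —)
  P={5,10}:  v_{5} + v_{10} = 0 — sig = (2; —)
  P={2,3}:  v_{2} + v_{3} = v_{10} — sig = (2; 1)
  P={2,5}:  v_{2} + v_{5} = v_{6} — sig = (2; 1)
  P={6,10}:  v_{6} + v_{10} = v_{2} — sig = (2; 1)
  P={1,5}:  v_{1} + v_{5} = v_{3} + v_{4} — sig = (2; 1,1)
  P={1,6}:  v_{1} + v_{6} = v_{4} + v_{10} — sig = (2; 1,1)
  P={1,7}:  v_{1} + v_{7} = v_{2} + v_{10} — sig = (2; 1,1)
  P={1,8}:  v_{1} + v_{8} = v_{3} + v_{10} — sig = (2; 1,1)
  P={3,7}:  v_{3} + v_{7} = v_{2} + v_{8} — sig = (2; 1,1)
  P={4,7}:  v_{4} + v_{7} = v_{2} + v_{6} — sig = (2; 1,1)
  P={5,9}:  v_{5} + v_{9} = v_{2} + v_{4} — sig = (2; 1,1)
  P={8,9}:  v_{8} + v_{9} = v_{2} + v_{10} — sig = (2; 1,1)
  P={1,2}:  v_{1} + v_{2} = v_{4} + 2·v_{10} — sig = (2; 1,2)
  P={3,9}:  v_{3} + v_{9} = v_{4} + 2·v_{10} — sig = (2; 1,2)
  P={5,7}:  v_{5} + v_{7} = 2·v_{6} + v_{8} — sig = (2; 1,2)
  P={6,9}:  v_{6} + v_{9} = 2·v_{2} + v_{4} — sig = (2; 1,2)
  P={7,10}:  v_{7} + v_{10} = 2·v_{2} + v_{8} — sig = (2; 1,2)
  P={1,9}:  v_{1} + v_{9} = 2·v_{4} + 3·v_{10} — sig = (2; 2,3)
  P={7,9}:  v_{7} + v_{9} = 3·v_{2} — sig = (2; 3)
  P={2,4,10}:  v_{2} + v_{4} + v_{10} = v_{9} — sig = (3; 1)
  P={2,6,8}:  v_{2} + v_{6} + v_{8} = v_{7} — sig = (3; 1)
  P={3,4,10}:  v_{3} + v_{4} + v_{10} = v_{1} — sig = (3; 1)

Signatures (|P|; sorted positive RHS coefficients), sorted:
[(2; —), (2; —), (2; —), (2; 1), (2; 1), (2; 1), (2; 1,1), (2; 1,1), (2; 1,1), (2; 1,1), (2; 1,1), (2; 1,1), (2; 1,1), (2; 1,1), (2; 1,2), (2; 1,2), (2; 1,2), (2; 1,2), (2; 1,2), (2; 2,3), (2; 3), (3; 1), (3; 1), (3; 1)]


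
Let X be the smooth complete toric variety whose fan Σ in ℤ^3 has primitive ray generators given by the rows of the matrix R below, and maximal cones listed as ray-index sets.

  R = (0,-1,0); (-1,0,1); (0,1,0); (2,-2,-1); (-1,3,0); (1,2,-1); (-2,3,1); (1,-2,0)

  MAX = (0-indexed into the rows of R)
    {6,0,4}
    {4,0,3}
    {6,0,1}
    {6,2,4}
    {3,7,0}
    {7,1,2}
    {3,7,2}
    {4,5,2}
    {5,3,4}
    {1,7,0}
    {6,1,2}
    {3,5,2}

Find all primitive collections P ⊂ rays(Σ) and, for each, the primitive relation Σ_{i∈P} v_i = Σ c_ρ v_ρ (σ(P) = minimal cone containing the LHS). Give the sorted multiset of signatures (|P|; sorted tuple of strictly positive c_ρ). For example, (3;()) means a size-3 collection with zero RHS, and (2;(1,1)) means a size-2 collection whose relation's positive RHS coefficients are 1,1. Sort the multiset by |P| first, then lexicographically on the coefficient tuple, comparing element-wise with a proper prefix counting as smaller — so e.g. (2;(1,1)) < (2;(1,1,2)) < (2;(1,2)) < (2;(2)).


Minimal non-faces — 11 found among 8 rays, 12 max cones:

  {0,2}:  v_{0} + v_{2} = 0  ⟹  sig = (2;())
  {1,3}:  v_{1} + v_{3} = v_{7}  ⟹  sig = (2;(1))
  {1,4}:  v_{1} + v_{4} = v_{6}  ⟹  sig = (2;(1))
  {3,6}:  v_{3} + v_{6} = v_{2}  ⟹  sig = (2;(1))
  {4,7}:  v_{4} + v_{7} = v_{2}  ⟹  sig = (2;(1))
  {0,5}:  v_{0} + v_{5} = v_{3} + v_{4}  ⟹  sig = (2;(1,1))
  {6,7}:  v_{6} + v_{7} = v_{1} + v_{2}  ⟹  sig = (2;(1,1))
  {5,6}:  v_{5} + v_{6} = 2·v_{2} + v_{4}  ⟹  sig = (2;(1,2))
  {5,7}:  v_{5} + v_{7} = 2·v_{2} + v_{3}  ⟹  sig = (2;(1,2))
  {1,5}:  v_{1} + v_{5} = 2·v_{2}  ⟹  sig = (2;(2))
  {2,3,4}:  v_{2} + v_{3} + v_{4} = v_{5}  ⟹  sig = (3;(1))

Hence PRS(X_Σ) =
[(2;()), (2;(1)), (2;(1)), (2;(1)), (2;(1)), (2;(1,1)), (2;(1,1)), (2;(1,2)), (2;(1,2)), (2;(2)), (3;(1))]


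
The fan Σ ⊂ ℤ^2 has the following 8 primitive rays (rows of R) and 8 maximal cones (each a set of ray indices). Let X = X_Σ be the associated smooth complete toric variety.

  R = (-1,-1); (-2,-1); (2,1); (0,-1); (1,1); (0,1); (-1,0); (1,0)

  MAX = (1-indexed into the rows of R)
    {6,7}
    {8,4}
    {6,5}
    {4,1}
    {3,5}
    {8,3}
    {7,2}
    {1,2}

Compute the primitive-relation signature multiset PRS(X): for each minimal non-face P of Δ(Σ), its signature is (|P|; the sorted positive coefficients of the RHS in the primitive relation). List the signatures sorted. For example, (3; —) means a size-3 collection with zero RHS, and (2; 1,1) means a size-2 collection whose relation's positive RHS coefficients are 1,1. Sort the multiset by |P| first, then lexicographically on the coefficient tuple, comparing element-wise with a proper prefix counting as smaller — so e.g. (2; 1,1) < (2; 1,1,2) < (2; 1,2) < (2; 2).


Minimal non-faces — 20 found among 8 rays, 8 max cones:

  • {1,5}:  v_{1} + v_{5} = 0 ; sig = (2; —)
  • {2,3}:  v_{2} + v_{3} = 0 ; sig = (2; —)
  • {4,6}:  v_{4} + v_{6} = 0 ; sig = (2; —)
  • {7,8}:  v_{7} + v_{8} = 0 ; sig = (2; —)
  • {1,3}:  v_{1} + v_{3} = v_{8} ; sig = (2; 1)
  • {1,6}:  v_{1} + v_{6} = v_{7} ; sig = (2; 1)
  • {1,7}:  v_{1} + v_{7} = v_{2} ; sig = (2; 1)
  • {1,8}:  v_{1} + v_{8} = v_{4} ; sig = (2; 1)
  • {2,5}:  v_{2} + v_{5} = v_{7} ; sig = (2; 1)
  • {2,8}:  v_{2} + v_{8} = v_{1} ; sig = (2; 1)
  • {3,7}:  v_{3} + v_{7} = v_{5} ; sig = (2; 1)
  • {4,5}:  v_{4} + v_{5} = v_{8} ; sig = (2; 1)
  • {4,7}:  v_{4} + v_{7} = v_{1} ; sig = (2; 1)
  • {5,7}:  v_{5} + v_{7} = v_{6} ; sig = (2; 1)
  • {5,8}:  v_{5} + v_{8} = v_{3} ; sig = (2; 1)
  • {6,8}:  v_{6} + v_{8} = v_{5} ; sig = (2; 1)
  • {2,4}:  v_{2} + v_{4} = 2·v_{1} ; sig = (2; 2)
  • {2,6}:  v_{2} + v_{6} = 2·v_{7} ; sig = (2; 2)
  • {3,4}:  v_{3} + v_{4} = 2·v_{8} ; sig = (2; 2)
  • {3,6}:  v_{3} + v_{6} = 2·v_{5} ; sig = (2; 2)

Signatures (|P|; sorted positive RHS coefficients), sorted:
{ (2; —) ×4,  (2; 1) ×12,  (2; 2) ×4 }


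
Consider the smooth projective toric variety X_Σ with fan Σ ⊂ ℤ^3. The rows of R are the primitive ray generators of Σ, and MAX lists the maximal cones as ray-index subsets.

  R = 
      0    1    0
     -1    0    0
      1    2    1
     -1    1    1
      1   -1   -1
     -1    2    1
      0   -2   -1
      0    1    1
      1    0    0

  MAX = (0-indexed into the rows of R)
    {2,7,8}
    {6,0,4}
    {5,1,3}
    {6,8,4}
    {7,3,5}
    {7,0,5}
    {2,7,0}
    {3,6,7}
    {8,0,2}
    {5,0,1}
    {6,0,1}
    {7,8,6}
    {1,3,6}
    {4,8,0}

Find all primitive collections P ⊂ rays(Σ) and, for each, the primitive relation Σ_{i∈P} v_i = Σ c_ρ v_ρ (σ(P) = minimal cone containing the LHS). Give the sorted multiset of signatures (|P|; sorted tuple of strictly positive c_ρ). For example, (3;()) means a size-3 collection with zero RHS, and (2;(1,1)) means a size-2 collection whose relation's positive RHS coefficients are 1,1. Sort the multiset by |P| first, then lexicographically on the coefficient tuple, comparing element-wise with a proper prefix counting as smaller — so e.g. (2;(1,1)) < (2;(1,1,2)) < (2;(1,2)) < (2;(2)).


18 collections generate NE(X_Σ); each relation:

  P = {1,8}:  v_{1} + v_{8} = 0  so sig = (2;())
  P = {3,4}:  v_{3} + v_{4} = 0  so sig = (2;())
  P = {0,3}:  v_{0} + v_{3} = v_{5}  so sig = (2;(1))
  P = {1,7}:  v_{1} + v_{7} = v_{3}  so sig = (2;(1))
  P = {2,6}:  v_{2} + v_{6} = v_{8}  so sig = (2;(1))
  P = {3,8}:  v_{3} + v_{8} = v_{7}  so sig = (2;(1))
  P = {4,5}:  v_{4} + v_{5} = v_{0}  so sig = (2;(1))
  P = {4,7}:  v_{4} + v_{7} = v_{8}  so sig = (2;(1))
  P = {5,6}:  v_{5} + v_{6} = v_{1}  so sig = (2;(1))
  P = {1,2}:  v_{1} + v_{2} = v_{0} + v_{7}  so sig = (2;(1,1))
  P = {1,4}:  v_{1} + v_{4} = v_{0} + v_{6}  so sig = (2;(1,1))
  P = {5,8}:  v_{5} + v_{8} = v_{0} + v_{7}  so sig = (2;(1,1))
  P = {2,3}:  v_{2} + v_{3} = v_{0} + 2·v_{7}  so sig = (2;(1,2))
  P = {2,4}:  v_{2} + v_{4} = v_{0} + 2·v_{8}  so sig = (2;(1,2))
  P = {2,5}:  v_{2} + v_{5} = 2·v_{0} + 2·v_{7}  so sig = (2;(2,2))
  P = {0,6,7}:  v_{0} + v_{6} + v_{7} = 0  so sig = (3;())
  P = {0,6,8}:  v_{0} + v_{6} + v_{8} = v_{4}  so sig = (3;(1))
  P = {0,7,8}:  v_{0} + v_{7} + v_{8} = v_{2}  so sig = (3;(1))

so the primitive-relation signature multiset is
{ (2;()) ×2,  (2;(1)) ×7,  (2;(1,1)) ×3,  (2;(1,2)) ×2,  (2;(2,2)),  (3;()),  (3;(1)) ×2 }


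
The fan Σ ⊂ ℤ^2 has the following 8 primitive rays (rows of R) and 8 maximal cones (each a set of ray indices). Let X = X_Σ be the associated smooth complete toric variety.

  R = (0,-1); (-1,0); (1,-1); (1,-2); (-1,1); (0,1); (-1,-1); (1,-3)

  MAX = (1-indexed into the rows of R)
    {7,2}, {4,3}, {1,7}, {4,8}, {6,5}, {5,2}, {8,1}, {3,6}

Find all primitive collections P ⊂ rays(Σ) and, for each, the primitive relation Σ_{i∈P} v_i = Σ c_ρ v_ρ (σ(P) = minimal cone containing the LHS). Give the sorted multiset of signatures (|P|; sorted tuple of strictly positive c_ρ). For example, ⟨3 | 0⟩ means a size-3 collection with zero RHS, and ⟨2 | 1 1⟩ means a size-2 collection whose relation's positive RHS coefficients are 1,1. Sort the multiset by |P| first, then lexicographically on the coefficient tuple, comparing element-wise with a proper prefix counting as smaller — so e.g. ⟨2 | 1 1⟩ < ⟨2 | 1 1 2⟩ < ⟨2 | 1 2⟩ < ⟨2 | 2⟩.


|primitive collections| = 20. Relations:

  P={1,6}:  v_{1} + v_{6} = 0 — sig = ⟨2 | 0⟩
  P={3,5}:  v_{3} + v_{5} = 0 — sig = ⟨2 | 0⟩
  P={1,2}:  v_{1} + v_{2} = v_{7} — sig = ⟨2 | 1⟩
  P={1,3}:  v_{1} + v_{3} = v_{4} — sig = ⟨2 | 1⟩
  P={1,4}:  v_{1} + v_{4} = v_{8} — sig = ⟨2 | 1⟩
  P={1,5}:  v_{1} + v_{5} = v_{2} — sig = ⟨2 | 1⟩
  P={2,3}:  v_{2} + v_{3} = v_{1} — sig = ⟨2 | 1⟩
  P={2,6}:  v_{2} + v_{6} = v_{5} — sig = ⟨2 | 1⟩
  P={4,5}:  v_{4} + v_{5} = v_{1} — sig = ⟨2 | 1⟩
  P={4,6}:  v_{4} + v_{6} = v_{3} — sig = ⟨2 | 1⟩
  P={6,7}:  v_{6} + v_{7} = v_{2} — sig = ⟨2 | 1⟩
  P={6,8}:  v_{6} + v_{8} = v_{4} — sig = ⟨2 | 1⟩
  P={2,4}:  v_{2} + v_{4} = 2·v_{1} — sig = ⟨2 | 2⟩
  P={3,7}:  v_{3} + v_{7} = 2·v_{1} — sig = ⟨2 | 2⟩
  P={3,8}:  v_{3} + v_{8} = 2·v_{4} — sig = ⟨2 | 2⟩
  P={5,7}:  v_{5} + v_{7} = 2·v_{2} — sig = ⟨2 | 2⟩
  P={5,8}:  v_{5} + v_{8} = 2·v_{1} — sig = ⟨2 | 2⟩
  P={2,8}:  v_{2} + v_{8} = 3·v_{1} — sig = ⟨2 | 3⟩
  P={4,7}:  v_{4} + v_{7} = 3·v_{1} — sig = ⟨2 | 3⟩
  P={7,8}:  v_{7} + v_{8} = 4·v_{1} — sig = ⟨2 | 4⟩

Sorted signature multiset PRS(X):
{ ⟨2 | 0⟩ ×2,  ⟨2 | 1⟩ ×10,  ⟨2 | 2⟩ ×5,  ⟨2 | 3⟩ ×2,  ⟨2 | 4⟩ }


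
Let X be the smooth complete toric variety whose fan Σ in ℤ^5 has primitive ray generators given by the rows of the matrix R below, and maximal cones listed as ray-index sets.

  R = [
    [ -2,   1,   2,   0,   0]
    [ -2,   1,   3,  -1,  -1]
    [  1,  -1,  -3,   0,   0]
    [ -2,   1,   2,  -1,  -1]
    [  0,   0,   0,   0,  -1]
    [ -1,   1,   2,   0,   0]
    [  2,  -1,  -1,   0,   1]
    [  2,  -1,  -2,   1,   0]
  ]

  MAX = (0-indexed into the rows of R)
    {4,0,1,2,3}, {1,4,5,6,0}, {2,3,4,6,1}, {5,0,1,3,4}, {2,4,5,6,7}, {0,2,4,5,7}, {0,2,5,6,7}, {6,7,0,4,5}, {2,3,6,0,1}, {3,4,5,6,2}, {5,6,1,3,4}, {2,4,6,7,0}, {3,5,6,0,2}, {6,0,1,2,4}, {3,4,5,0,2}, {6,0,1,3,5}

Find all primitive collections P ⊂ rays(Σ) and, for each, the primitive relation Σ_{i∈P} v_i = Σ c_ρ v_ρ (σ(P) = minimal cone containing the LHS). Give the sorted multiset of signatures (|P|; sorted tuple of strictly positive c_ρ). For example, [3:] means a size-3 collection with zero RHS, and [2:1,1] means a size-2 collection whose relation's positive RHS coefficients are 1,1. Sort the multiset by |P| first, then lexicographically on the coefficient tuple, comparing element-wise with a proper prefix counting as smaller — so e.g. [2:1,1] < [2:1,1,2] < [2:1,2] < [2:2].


|primitive collections| = 5. Relations:

  • {3,7}:  v_{3} + v_{7} = v_{4}  ⇒ sig = [2:1]
  • {1,7}:  v_{1} + v_{7} = v_{0} + 2·v_{4} + v_{6}  ⇒ sig = [2:1,1,2]
  • {1,2,5}:  v_{1} + v_{2} + v_{5} = v_{3}  ⇒ sig = [3:1]
  • {0,3,4,6}:  v_{0} + v_{3} + v_{4} + v_{6} = v_{1}  ⇒ sig = [4:1]
  • {0,2,4,5,6}:  v_{0} + v_{2} + v_{4} + v_{5} + v_{6} = 0  ⇒ sig = [5:]

Sorted signature multiset PRS(X):
[[2:1], [2:1,1,2], [3:1], [4:1], [5:]]


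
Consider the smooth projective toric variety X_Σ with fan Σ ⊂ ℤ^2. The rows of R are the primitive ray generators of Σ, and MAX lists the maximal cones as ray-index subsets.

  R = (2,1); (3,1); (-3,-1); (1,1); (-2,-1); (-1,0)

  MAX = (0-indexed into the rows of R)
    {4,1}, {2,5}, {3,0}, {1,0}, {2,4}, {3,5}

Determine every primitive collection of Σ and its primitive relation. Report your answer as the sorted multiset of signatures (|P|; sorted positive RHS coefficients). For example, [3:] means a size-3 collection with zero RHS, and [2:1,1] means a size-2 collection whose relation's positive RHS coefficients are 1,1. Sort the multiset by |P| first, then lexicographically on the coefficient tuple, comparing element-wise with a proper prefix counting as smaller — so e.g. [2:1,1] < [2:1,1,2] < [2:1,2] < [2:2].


Minimal non-faces — 9 found among 6 rays, 6 max cones:

  {0,4}:  v_{0} + v_{4} = 0  ⟹  sig = [2:]
  {1,2}:  v_{1} + v_{2} = 0  ⟹  sig = [2:]
  {0,2}:  v_{0} + v_{2} = v_{5}  ⟹  sig = [2:1]
  {0,5}:  v_{0} + v_{5} = v_{3}  ⟹  sig = [2:1]
  {1,5}:  v_{1} + v_{5} = v_{0}  ⟹  sig = [2:1]
  {3,4}:  v_{3} + v_{4} = v_{5}  ⟹  sig = [2:1]
  {4,5}:  v_{4} + v_{5} = v_{2}  ⟹  sig = [2:1]
  {1,3}:  v_{1} + v_{3} = 2·v_{0}  ⟹  sig = [2:2]
  {2,3}:  v_{2} + v_{3} = 2·v_{5}  ⟹  sig = [2:2]

so the primitive-relation signature multiset is
[[2:], [2:], [2:1], [2:1], [2:1], [2:1], [2:1], [2:2], [2:2]]


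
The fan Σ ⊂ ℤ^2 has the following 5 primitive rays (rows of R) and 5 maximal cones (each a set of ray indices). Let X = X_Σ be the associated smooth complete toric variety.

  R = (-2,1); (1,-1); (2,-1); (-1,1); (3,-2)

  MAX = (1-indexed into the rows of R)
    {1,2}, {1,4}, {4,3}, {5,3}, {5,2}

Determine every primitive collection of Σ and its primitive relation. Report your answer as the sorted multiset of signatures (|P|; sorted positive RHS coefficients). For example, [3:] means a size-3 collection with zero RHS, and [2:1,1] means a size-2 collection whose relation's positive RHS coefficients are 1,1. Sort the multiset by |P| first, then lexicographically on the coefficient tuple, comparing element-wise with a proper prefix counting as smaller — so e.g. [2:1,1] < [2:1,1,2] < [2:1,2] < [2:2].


The 5 primitive collections of Σ (r=5, n=2):

  • {1,3}:  v_{1} + v_{3} = 0 ; sig = [2:]
  • {2,4}:  v_{2} + v_{4} = 0 ; sig = [2:]
  • {1,5}:  v_{1} + v_{5} = v_{2} ; sig = [2:1]
  • {2,3}:  v_{2} + v_{3} = v_{5} ; sig = [2:1]
  • {4,5}:  v_{4} + v_{5} = v_{3} ; sig = [2:1]

Hence PRS(X_Σ) =
    |P|=2: 5 collections, coeffs (), (), (1), (1), (1)
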